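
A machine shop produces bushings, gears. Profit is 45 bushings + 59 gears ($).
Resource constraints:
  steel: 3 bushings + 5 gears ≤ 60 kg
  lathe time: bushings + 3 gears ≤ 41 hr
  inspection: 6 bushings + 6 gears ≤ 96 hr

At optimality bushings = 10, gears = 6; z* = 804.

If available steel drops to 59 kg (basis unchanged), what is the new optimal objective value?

Check each constraint at x*: steel 60/60 (tight); lathe time 28/41 (slack 13); inspection 96/96 (tight).
Since lathe time is not tight, its dual is 0.
Dual feasibility on the basic columns requires 3·y_steel + 6·y_inspection = 45, 5·y_steel + 6·y_inspection = 59.
Solving: y_steel = 7, y_inspection = 4.
Δz = y_steel·Δb = 7 × (-1) = -7, so new z* = 804 − 7 = 797.

797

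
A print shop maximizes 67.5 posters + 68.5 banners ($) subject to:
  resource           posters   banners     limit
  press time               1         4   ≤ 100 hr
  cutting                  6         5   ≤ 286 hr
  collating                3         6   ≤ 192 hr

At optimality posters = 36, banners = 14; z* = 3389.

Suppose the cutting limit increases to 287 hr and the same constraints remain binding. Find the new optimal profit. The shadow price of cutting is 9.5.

3398.5

Δb = 1, so new z* = 3389 + (9.5)·(1) = 3389 + 9.5 = 3398.5.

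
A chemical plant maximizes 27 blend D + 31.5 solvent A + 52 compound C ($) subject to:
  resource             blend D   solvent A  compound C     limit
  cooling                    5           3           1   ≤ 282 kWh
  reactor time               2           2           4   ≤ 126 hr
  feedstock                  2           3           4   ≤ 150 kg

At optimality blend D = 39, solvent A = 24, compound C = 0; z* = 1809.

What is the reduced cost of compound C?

-2

Binding: reactor time and feedstock. Non-binding: cooling (15 unused).
Since cooling is not tight, its dual is 0.
The binding rows give the dual system: 2·y_reactor time + 2·y_feedstock = 27 and 2·y_reactor time + 3·y_feedstock = 31.5.
→ y_reactor time = 9 and y_feedstock = 4.5.
Reduced cost of compound C: c₃ − yᵀa₃ = 52 − (9·4 + 4.5·4) = 52 − 54 = -2.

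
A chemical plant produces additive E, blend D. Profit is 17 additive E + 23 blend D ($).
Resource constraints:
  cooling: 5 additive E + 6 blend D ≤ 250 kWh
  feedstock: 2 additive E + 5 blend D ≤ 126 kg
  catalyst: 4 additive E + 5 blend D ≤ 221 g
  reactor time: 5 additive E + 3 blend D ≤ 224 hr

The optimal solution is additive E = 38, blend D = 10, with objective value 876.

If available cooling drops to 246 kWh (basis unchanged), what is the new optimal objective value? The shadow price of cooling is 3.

Δb = -4, so new z* = 876 + (3)·(-4) = 876 − 12 = 864.

864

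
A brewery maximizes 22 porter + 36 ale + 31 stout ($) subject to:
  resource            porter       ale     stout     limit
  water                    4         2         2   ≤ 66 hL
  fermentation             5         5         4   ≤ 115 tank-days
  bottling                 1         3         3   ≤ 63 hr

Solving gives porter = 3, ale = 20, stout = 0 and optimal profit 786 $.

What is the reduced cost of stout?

Check each constraint at x*: water 52/66 (slack 14); fermentation 115/115 (tight); bottling 63/63 (tight).
By complementary slackness, y = 0 for the non-binding constraint.
From A_Bᵀ y = c: 5·y_fermentation + 1·y_bottling = 22; 5·y_fermentation + 3·y_bottling = 36.
Solving: y_fermentation = 3, y_bottling = 7.
Reduced cost of stout: c₃ − yᵀa₃ = 31 − (3·4 + 7·3) = 31 − 33 = -2.

-2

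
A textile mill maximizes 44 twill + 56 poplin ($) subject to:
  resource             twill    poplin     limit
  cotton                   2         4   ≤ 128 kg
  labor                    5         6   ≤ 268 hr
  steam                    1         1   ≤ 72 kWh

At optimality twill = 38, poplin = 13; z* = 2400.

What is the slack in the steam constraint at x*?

steam used = 1·38 + 1·13 = 51; slack = 72 − 51 = 21.

21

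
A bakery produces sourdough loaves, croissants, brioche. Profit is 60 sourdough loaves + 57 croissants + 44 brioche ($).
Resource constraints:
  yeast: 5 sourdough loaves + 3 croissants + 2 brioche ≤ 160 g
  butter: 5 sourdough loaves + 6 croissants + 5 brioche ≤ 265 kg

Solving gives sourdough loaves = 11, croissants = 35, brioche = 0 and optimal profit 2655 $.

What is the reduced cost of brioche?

-1

Check each constraint at x*: yeast 160/160 (tight); butter 265/265 (tight).
Dual feasibility on the basic columns requires 5·y_yeast + 5·y_butter = 60, 3·y_yeast + 6·y_butter = 57.
Solving: y_yeast = 5, y_butter = 7.
Reduced cost of brioche: c₃ − yᵀa₃ = 44 − (5·2 + 7·5) = 44 − 45 = -1.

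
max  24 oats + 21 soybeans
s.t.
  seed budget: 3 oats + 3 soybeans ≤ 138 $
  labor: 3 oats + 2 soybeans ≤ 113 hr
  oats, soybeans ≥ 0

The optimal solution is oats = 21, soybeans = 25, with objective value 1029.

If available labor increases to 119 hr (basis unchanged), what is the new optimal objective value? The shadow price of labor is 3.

Δb = 6, so new z* = 1029 + (3)·(6) = 1029 + 18 = 1047.

1047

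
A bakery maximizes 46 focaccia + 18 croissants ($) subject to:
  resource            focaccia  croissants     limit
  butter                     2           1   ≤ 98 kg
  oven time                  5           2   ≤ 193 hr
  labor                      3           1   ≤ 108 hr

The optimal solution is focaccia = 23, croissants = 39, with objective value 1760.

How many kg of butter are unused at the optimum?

butter used = 2·23 + 1·39 = 85; slack = 98 − 85 = 13.

13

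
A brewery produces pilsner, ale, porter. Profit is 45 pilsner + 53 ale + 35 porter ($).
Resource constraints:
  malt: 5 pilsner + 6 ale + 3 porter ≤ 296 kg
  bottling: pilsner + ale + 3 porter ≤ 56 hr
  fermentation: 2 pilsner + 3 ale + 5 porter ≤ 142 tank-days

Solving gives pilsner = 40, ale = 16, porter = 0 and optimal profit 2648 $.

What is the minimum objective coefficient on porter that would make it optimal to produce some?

Check each constraint at x*: malt 296/296 (tight); bottling 56/56 (tight); fermentation 128/142 (slack 14).
By complementary slackness, y = 0 for the non-binding constraint.
Dual feasibility on the basic columns requires 5·y_malt + 1·y_bottling = 45, 6·y_malt + 1·y_bottling = 53.
This yields shadow prices y_malt = 8, y_bottling = 5.
porter enters the basis when its profit ≥ yᵀa₃ = 8·3 + 5·3 = 39.

39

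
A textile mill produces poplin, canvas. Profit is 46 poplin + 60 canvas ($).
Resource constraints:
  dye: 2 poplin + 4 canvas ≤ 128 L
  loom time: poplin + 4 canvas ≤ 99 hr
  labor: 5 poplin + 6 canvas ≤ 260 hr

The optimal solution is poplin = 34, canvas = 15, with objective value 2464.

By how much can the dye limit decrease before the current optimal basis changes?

Binding constraints: dye, labor. The basis is B = [[2,4],[5,6]] with det -8.
Per unit decrease in dye, x* moves by d = (0.75, -0.625).
The basis stays optimal until canvas reaches 0; allowable decrease = 24 L.

24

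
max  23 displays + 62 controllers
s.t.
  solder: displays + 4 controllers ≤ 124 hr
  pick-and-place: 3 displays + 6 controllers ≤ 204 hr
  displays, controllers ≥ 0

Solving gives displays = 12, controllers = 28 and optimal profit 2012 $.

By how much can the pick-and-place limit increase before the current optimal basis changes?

Binding constraints: solder, pick-and-place. The basis is B = [[1,4],[3,6]] with det -6.
Per unit increase in pick-and-place, x* moves by d = (0.6667, -0.1667).
The basis stays optimal until controllers reaches 0; allowable increase = 168 hr.

168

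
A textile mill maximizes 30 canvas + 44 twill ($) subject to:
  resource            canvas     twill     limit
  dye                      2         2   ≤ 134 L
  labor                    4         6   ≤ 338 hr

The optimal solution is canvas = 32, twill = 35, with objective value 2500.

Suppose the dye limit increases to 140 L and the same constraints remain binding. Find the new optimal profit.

At the optimum: dye uses 134 of 134 (binding); labor uses 338 of 338 (binding).
From A_Bᵀ y = c: 2·y_dye + 4·y_labor = 30; 2·y_dye + 6·y_labor = 44.
Solving: y_dye = 1, y_labor = 7.
Δz = y_dye·Δb = 1 × (6) = 6, so new z* = 2500 + 6 = 2506.

2506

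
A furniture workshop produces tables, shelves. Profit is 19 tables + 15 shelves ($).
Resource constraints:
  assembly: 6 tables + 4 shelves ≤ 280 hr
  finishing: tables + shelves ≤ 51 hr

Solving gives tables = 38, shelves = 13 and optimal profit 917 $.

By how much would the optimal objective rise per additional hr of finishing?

7

At the optimum: assembly uses 280 of 280 (binding); finishing uses 51 of 51 (binding).
From A_Bᵀ y = c: 6·y_assembly + 1·y_finishing = 19; 4·y_assembly + 1·y_finishing = 15.
This yields shadow prices y_assembly = 2, y_finishing = 7.
Shadow price of finishing = 7.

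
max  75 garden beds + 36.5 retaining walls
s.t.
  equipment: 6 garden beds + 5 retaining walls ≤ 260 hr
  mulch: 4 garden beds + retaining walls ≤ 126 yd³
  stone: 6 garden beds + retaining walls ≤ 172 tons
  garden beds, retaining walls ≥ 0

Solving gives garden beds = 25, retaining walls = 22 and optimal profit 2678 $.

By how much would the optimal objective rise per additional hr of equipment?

6

At the optimum: equipment uses 260 of 260 (binding); mulch uses 122 of 126 (slack = 4); stone uses 172 of 172 (binding).
Since mulch is not tight, its dual is 0.
From A_Bᵀ y = c: 6·y_equipment + 6·y_stone = 75; 5·y_equipment + 1·y_stone = 36.5.
This yields shadow prices y_equipment = 6, y_stone = 6.5.
Shadow price of equipment = 6.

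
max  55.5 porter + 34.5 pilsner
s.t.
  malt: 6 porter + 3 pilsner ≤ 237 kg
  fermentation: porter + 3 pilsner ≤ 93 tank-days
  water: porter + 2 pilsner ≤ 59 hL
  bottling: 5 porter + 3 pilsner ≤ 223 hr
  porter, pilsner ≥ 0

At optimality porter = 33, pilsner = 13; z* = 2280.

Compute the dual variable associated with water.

4.5

Binding: malt and water. Non-binding: fermentation (21 unused), bottling (19 unused).
Slack constraints have shadow price 0 (complementary slackness).
Dual feasibility on the basic columns requires 6·y_malt + 1·y_water = 55.5, 3·y_malt + 2·y_water = 34.5.
This yields shadow prices y_malt = 8.5, y_water = 4.5.
Shadow price of water = 4.5.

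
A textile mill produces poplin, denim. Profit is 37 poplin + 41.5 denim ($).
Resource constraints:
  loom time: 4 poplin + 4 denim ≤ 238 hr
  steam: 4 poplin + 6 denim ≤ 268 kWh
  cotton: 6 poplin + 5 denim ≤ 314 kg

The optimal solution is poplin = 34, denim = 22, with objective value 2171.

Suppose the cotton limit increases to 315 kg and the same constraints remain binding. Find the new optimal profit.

At the optimum: loom time uses 224 of 238 (slack = 14); steam uses 268 of 268 (binding); cotton uses 314 of 314 (binding).
Since loom time is not tight, its dual is 0.
Dual feasibility on the basic columns requires 4·y_steam + 6·y_cotton = 37, 6·y_steam + 5·y_cotton = 41.5.
This yields shadow prices y_steam = 4, y_cotton = 3.5.
Δz = y_cotton·Δb = 3.5 × (1) = 3.5, so new z* = 2171 + 3.5 = 2174.5.

2174.5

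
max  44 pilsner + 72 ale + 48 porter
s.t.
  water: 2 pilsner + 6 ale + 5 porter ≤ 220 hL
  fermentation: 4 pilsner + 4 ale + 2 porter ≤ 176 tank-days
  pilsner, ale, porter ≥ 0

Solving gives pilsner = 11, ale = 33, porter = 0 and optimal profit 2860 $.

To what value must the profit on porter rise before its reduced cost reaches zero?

Both water and fermentation are binding at x*.
From A_Bᵀ y = c: 2·y_water + 4·y_fermentation = 44; 6·y_water + 4·y_fermentation = 72.
This yields shadow prices y_water = 7, y_fermentation = 7.5.
porter enters the basis when its profit ≥ yᵀa₃ = 7·5 + 7.5·2 = 50.

50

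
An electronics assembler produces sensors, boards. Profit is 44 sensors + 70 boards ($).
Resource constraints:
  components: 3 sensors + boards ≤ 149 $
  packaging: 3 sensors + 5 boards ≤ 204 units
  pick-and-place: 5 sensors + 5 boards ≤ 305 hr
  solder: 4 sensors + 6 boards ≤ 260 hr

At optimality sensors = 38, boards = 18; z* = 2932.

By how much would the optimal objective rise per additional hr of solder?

Check each constraint at x*: components 132/149 (slack 17); packaging 204/204 (tight); pick-and-place 280/305 (slack 25); solder 260/260 (tight).
By complementary slackness, y = 0 for the non-binding constraints.
From A_Bᵀ y = c: 3·y_packaging + 4·y_solder = 44; 5·y_packaging + 6·y_solder = 70.
→ y_packaging = 8 and y_solder = 5.
Shadow price of solder = 5.

5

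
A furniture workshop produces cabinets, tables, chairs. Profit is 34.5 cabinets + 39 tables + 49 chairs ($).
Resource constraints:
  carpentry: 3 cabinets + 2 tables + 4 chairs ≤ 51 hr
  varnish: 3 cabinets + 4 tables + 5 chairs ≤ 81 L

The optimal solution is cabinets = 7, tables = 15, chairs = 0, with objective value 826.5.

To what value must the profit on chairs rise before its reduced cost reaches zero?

54

Check each constraint at x*: carpentry 51/51 (tight); varnish 81/81 (tight).
Dual feasibility on the basic columns requires 3·y_carpentry + 3·y_varnish = 34.5, 2·y_carpentry + 4·y_varnish = 39.
This yields shadow prices y_carpentry = 3.5, y_varnish = 8.
chairs enters the basis when its profit ≥ yᵀa₃ = 3.5·4 + 8·5 = 54.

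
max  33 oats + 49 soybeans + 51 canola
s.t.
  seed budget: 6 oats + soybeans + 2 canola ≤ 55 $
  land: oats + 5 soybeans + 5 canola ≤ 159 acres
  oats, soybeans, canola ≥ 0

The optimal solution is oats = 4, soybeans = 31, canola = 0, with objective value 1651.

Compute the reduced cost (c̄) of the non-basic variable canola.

-2

Check each constraint at x*: seed budget 55/55 (tight); land 159/159 (tight).
Dual feasibility on the basic columns requires 6·y_seed budget + 1·y_land = 33, 1·y_seed budget + 5·y_land = 49.
→ y_seed budget = 4 and y_land = 9.
Reduced cost of canola: c₃ − yᵀa₃ = 51 − (4·2 + 9·5) = 51 − 53 = -2.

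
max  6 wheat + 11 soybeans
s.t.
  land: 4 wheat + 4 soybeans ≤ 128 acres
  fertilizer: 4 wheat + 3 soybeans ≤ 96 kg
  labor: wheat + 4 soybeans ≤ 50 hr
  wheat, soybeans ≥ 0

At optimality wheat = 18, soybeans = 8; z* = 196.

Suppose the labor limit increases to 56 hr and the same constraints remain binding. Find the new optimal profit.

208

At the optimum: land uses 104 of 128 (slack = 24); fertilizer uses 96 of 96 (binding); labor uses 50 of 50 (binding).
Since land is not tight, its dual is 0.
The binding rows give the dual system: 4·y_fertilizer + 1·y_labor = 6 and 3·y_fertilizer + 4·y_labor = 11.
This yields shadow prices y_fertilizer = 1, y_labor = 2.
Δz = y_labor·Δb = 2 × (6) = 12, so new z* = 196 + 12 = 208.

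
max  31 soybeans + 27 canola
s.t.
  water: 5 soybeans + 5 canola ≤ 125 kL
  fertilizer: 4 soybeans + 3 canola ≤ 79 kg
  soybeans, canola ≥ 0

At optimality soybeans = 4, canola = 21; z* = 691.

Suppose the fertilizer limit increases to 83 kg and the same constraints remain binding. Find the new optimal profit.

707

Both water and fertilizer are binding at x*.
From A_Bᵀ y = c: 5·y_water + 4·y_fertilizer = 31; 5·y_water + 3·y_fertilizer = 27.
Solving: y_water = 3, y_fertilizer = 4.
Δz = y_fertilizer·Δb = 4 × (4) = 16, so new z* = 691 + 16 = 707.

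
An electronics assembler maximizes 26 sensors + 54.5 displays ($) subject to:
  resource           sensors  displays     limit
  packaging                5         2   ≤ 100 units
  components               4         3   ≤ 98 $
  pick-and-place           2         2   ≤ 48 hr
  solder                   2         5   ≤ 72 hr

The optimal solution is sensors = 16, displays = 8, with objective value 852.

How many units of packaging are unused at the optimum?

4

packaging used = 5·16 + 2·8 = 96; slack = 100 − 96 = 4.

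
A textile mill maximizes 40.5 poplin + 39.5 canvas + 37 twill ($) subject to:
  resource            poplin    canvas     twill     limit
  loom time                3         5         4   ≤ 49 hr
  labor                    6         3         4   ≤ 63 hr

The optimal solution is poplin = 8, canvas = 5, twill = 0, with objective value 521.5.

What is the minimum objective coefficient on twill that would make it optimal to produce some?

At the optimum: loom time uses 49 of 49 (binding); labor uses 63 of 63 (binding).
Dual feasibility on the basic columns requires 3·y_loom time + 6·y_labor = 40.5, 5·y_loom time + 3·y_labor = 39.5.
→ y_loom time = 5.5 and y_labor = 4.
twill enters the basis when its profit ≥ yᵀa₃ = 5.5·4 + 4·4 = 38.

38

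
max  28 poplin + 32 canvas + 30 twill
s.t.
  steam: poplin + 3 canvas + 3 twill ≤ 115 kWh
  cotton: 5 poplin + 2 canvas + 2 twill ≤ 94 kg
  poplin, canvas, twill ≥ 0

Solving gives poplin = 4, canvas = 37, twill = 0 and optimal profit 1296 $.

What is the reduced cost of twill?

At the optimum: steam uses 115 of 115 (binding); cotton uses 94 of 94 (binding).
The binding rows give the dual system: 1·y_steam + 5·y_cotton = 28 and 3·y_steam + 2·y_cotton = 32.
This yields shadow prices y_steam = 8, y_cotton = 4.
Reduced cost of twill: c₃ − yᵀa₃ = 30 − (8·3 + 4·2) = 30 − 32 = -2.

-2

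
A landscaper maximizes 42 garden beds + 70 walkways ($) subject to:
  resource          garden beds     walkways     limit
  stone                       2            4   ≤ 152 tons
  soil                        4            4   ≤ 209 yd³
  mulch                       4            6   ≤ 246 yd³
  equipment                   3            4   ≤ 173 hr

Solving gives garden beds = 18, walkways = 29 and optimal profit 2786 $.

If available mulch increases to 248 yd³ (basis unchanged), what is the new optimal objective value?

2800

Binding: stone and mulch. Non-binding: soil (21 unused), equipment (3 unused).
By complementary slackness, y = 0 for the non-binding constraints.
From A_Bᵀ y = c: 2·y_stone + 4·y_mulch = 42; 4·y_stone + 6·y_mulch = 70.
This yields shadow prices y_stone = 7, y_mulch = 7.
Δz = y_mulch·Δb = 7 × (2) = 14, so new z* = 2786 + 14 = 2800.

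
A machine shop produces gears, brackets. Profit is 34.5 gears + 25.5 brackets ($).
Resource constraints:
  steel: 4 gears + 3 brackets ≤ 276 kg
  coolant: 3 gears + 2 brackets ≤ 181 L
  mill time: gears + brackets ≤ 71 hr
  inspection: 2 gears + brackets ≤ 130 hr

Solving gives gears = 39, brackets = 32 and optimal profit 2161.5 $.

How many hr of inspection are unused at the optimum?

20

inspection used = 2·39 + 1·32 = 110; slack = 130 − 110 = 20.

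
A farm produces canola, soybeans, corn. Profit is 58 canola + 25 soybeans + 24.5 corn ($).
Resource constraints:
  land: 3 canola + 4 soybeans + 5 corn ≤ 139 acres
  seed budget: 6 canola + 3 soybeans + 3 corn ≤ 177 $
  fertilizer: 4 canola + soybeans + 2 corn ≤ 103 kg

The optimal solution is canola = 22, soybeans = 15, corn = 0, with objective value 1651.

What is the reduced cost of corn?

Check each constraint at x*: land 126/139 (slack 13); seed budget 177/177 (tight); fertilizer 103/103 (tight).
By complementary slackness, y = 0 for the non-binding constraint.
The binding rows give the dual system: 6·y_seed budget + 4·y_fertilizer = 58 and 3·y_seed budget + 1·y_fertilizer = 25.
Solving: y_seed budget = 7, y_fertilizer = 4.
Reduced cost of corn: c₃ − yᵀa₃ = 24.5 − (7·3 + 4·2) = 24.5 − 29 = -4.5.

-4.5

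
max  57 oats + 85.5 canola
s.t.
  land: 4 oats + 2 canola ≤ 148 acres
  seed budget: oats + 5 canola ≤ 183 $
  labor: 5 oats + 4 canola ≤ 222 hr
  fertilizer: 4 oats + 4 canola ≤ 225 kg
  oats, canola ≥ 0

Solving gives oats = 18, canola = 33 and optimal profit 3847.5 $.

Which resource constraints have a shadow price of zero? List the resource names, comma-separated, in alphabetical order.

land: 138/148 (slack 10)
seed budget: 183/183 (binding)
labor: 222/222 (binding)
fertilizer: 204/225 (slack 21)
By complementary slackness, a constraint with positive slack has shadow price 0 → fertilizer, land.

fertilizer, land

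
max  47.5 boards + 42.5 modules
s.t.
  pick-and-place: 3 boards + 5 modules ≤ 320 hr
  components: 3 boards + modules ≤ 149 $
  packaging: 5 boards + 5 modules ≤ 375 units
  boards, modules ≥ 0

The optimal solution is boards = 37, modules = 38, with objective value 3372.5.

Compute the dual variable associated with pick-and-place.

0

At the optimum: pick-and-place uses 301 of 320 (slack = 19); components uses 149 of 149 (binding); packaging uses 375 of 375 (binding).
By complementary slackness, y = 0 for the non-binding constraint.
Dual feasibility on the basic columns requires 3·y_components + 5·y_packaging = 47.5, 1·y_components + 5·y_packaging = 42.5.
This yields shadow prices y_components = 2.5, y_packaging = 8.
Shadow price of pick-and-place = 0.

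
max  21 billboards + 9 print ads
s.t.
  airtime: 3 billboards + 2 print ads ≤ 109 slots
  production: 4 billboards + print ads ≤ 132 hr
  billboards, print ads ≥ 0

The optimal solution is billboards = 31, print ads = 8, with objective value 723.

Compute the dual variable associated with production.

3

Check each constraint at x*: airtime 109/109 (tight); production 132/132 (tight).
From A_Bᵀ y = c: 3·y_airtime + 4·y_production = 21; 2·y_airtime + 1·y_production = 9.
→ y_airtime = 3 and y_production = 3.
Shadow price of production = 3.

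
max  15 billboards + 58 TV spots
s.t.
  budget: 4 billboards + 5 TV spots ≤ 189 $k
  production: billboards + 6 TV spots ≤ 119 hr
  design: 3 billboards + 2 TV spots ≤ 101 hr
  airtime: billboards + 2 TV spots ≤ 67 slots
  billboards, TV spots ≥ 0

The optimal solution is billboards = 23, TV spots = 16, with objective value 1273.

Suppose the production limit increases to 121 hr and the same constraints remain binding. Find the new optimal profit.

At the optimum: budget uses 172 of 189 (slack = 17); production uses 119 of 119 (binding); design uses 101 of 101 (binding); airtime uses 55 of 67 (slack = 12).
Slack constraints have shadow price 0 (complementary slackness).
From A_Bᵀ y = c: 1·y_production + 3·y_design = 15; 6·y_production + 2·y_design = 58.
This yields shadow prices y_production = 9, y_design = 2.
Δz = y_production·Δb = 9 × (2) = 18, so new z* = 1273 + 18 = 1291.

1291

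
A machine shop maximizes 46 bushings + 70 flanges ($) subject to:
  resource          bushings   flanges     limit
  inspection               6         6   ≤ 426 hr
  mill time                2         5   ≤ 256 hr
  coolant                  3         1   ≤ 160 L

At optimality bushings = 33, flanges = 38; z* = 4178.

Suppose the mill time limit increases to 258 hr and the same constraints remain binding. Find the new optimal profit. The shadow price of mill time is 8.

4194

Δb = 2, so new z* = 4178 + (8)·(2) = 4178 + 16 = 4194.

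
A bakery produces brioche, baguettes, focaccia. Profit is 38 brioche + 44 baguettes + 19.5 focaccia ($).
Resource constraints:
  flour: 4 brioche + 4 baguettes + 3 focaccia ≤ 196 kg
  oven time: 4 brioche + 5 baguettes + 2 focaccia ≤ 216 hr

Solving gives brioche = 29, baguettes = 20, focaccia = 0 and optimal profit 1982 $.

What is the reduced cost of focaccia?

Both flour and oven time are binding at x*.
Dual feasibility on the basic columns requires 4·y_flour + 4·y_oven time = 38, 4·y_flour + 5·y_oven time = 44.
Solving: y_flour = 3.5, y_oven time = 6.
Reduced cost of focaccia: c₃ − yᵀa₃ = 19.5 − (3.5·3 + 6·2) = 19.5 − 22.5 = -3.

-3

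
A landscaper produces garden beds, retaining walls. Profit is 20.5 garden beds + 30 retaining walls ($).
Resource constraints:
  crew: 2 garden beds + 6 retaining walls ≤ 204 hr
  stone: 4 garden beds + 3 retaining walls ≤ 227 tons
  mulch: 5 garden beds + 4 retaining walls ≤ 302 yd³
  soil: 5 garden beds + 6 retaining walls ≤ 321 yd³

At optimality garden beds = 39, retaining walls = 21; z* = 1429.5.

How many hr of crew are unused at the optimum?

crew used = 2·39 + 6·21 = 204; slack = 204 − 204 = 0.

0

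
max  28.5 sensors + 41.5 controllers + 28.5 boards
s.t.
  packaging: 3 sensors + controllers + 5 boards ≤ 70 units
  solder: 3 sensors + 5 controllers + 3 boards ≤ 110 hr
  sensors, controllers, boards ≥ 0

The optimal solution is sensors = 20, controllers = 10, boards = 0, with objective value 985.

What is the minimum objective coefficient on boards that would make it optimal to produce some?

31.5

At the optimum: packaging uses 70 of 70 (binding); solder uses 110 of 110 (binding).
The binding rows give the dual system: 3·y_packaging + 3·y_solder = 28.5 and 1·y_packaging + 5·y_solder = 41.5.
Solving: y_packaging = 1.5, y_solder = 8.
boards enters the basis when its profit ≥ yᵀa₃ = 1.5·5 + 8·3 = 31.5.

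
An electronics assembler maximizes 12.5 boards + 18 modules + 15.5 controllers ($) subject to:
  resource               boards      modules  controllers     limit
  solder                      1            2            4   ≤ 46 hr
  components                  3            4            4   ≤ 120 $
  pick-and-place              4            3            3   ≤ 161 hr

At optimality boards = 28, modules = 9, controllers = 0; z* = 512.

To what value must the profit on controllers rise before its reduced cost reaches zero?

22

Binding: solder and components. Non-binding: pick-and-place (22 unused).
By complementary slackness, y = 0 for the non-binding constraint.
The binding rows give the dual system: 1·y_solder + 3·y_components = 12.5 and 2·y_solder + 4·y_components = 18.
This yields shadow prices y_solder = 2, y_components = 3.5.
controllers enters the basis when its profit ≥ yᵀa₃ = 2·4 + 3.5·4 = 22.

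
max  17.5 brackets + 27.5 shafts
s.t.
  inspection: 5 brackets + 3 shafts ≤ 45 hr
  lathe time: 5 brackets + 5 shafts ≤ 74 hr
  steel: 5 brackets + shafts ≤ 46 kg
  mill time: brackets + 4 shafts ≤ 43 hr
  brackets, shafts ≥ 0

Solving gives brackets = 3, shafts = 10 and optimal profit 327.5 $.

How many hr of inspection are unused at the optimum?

0

inspection used = 5·3 + 3·10 = 45; slack = 45 − 45 = 0.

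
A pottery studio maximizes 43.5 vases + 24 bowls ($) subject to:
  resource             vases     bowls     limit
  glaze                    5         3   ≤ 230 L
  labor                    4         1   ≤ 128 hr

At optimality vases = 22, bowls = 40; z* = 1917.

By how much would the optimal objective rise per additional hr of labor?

1.5

Check each constraint at x*: glaze 230/230 (tight); labor 128/128 (tight).
From A_Bᵀ y = c: 5·y_glaze + 4·y_labor = 43.5; 3·y_glaze + 1·y_labor = 24.
This yields shadow prices y_glaze = 7.5, y_labor = 1.5.
Shadow price of labor = 1.5.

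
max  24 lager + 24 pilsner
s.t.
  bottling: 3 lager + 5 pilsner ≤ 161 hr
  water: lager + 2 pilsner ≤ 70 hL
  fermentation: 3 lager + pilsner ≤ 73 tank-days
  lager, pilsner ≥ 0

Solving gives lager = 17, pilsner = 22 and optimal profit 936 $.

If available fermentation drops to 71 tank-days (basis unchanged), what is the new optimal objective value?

928

Check each constraint at x*: bottling 161/161 (tight); water 61/70 (slack 9); fermentation 73/73 (tight).
By complementary slackness, y = 0 for the non-binding constraint.
The binding rows give the dual system: 3·y_bottling + 3·y_fermentation = 24 and 5·y_bottling + 1·y_fermentation = 24.
Solving: y_bottling = 4, y_fermentation = 4.
Δz = y_fermentation·Δb = 4 × (-2) = -8, so new z* = 936 − 8 = 928.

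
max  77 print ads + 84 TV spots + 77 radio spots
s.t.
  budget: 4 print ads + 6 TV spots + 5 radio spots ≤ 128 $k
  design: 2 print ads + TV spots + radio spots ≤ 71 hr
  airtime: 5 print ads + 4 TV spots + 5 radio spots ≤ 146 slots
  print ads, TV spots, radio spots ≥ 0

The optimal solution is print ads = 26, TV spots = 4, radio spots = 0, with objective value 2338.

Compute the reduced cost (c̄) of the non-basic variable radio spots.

-8

Check each constraint at x*: budget 128/128 (tight); design 56/71 (slack 15); airtime 146/146 (tight).
Since design is not tight, its dual is 0.
From A_Bᵀ y = c: 4·y_budget + 5·y_airtime = 77; 6·y_budget + 4·y_airtime = 84.
This yields shadow prices y_budget = 8, y_airtime = 9.
Reduced cost of radio spots: c₃ − yᵀa₃ = 77 − (8·5 + 9·5) = 77 − 85 = -8.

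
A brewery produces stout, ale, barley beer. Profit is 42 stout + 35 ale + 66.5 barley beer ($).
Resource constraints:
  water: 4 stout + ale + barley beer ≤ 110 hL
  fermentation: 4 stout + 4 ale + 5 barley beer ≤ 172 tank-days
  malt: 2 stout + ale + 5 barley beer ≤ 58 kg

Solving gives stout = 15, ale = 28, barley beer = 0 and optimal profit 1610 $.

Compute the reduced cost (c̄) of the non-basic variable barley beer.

-3.5

Binding: fermentation and malt. Non-binding: water (22 unused).
By complementary slackness, y = 0 for the non-binding constraint.
The binding rows give the dual system: 4·y_fermentation + 2·y_malt = 42 and 4·y_fermentation + 1·y_malt = 35.
→ y_fermentation = 7 and y_malt = 7.
Reduced cost of barley beer: c₃ − yᵀa₃ = 66.5 − (7·5 + 7·5) = 66.5 − 70 = -3.5.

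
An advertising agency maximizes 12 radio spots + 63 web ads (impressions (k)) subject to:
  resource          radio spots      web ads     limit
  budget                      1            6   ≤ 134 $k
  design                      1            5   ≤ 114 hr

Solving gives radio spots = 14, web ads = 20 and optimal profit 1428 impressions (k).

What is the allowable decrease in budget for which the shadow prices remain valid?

Binding constraints: budget, design. The basis is B = [[1,6],[1,5]] with det -1.
Per unit decrease in budget, x* moves by d = (5, -1).
The basis stays optimal until web ads reaches 0; allowable decrease = 20 $k.

20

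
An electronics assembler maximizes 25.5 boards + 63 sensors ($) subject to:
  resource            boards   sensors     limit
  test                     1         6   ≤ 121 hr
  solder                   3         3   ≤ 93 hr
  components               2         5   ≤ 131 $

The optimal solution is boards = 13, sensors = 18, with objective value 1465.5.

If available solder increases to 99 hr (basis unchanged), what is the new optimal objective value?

Binding: test and solder. Non-binding: components (15 unused).
Slack constraints have shadow price 0 (complementary slackness).
The binding rows give the dual system: 1·y_test + 3·y_solder = 25.5 and 6·y_test + 3·y_solder = 63.
This yields shadow prices y_test = 7.5, y_solder = 6.
Δz = y_solder·Δb = 6 × (6) = 36, so new z* = 1465.5 + 36 = 1501.5.

1501.5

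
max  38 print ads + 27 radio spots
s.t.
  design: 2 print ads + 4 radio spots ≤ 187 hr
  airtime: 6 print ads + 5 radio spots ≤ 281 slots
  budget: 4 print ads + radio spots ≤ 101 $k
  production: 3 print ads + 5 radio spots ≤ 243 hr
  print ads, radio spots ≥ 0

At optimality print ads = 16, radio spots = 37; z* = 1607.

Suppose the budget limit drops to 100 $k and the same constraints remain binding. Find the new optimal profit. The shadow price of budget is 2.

Δb = -1, so new z* = 1607 + (2)·(-1) = 1607 − 2 = 1605.

1605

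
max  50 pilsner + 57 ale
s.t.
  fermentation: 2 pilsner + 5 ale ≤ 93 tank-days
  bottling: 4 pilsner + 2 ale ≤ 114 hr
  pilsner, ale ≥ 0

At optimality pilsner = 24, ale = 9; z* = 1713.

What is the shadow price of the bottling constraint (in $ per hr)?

8.5

Both fermentation and bottling are binding at x*.
Dual feasibility on the basic columns requires 2·y_fermentation + 4·y_bottling = 50, 5·y_fermentation + 2·y_bottling = 57.
Solving: y_fermentation = 8, y_bottling = 8.5.
Shadow price of bottling = 8.5.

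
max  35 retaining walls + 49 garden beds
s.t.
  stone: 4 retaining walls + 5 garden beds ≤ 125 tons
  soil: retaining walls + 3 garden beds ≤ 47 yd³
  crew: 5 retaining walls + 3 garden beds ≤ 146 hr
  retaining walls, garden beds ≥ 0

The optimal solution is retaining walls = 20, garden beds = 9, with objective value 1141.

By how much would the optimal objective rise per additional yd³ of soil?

3

Check each constraint at x*: stone 125/125 (tight); soil 47/47 (tight); crew 127/146 (slack 19).
Slack constraints have shadow price 0 (complementary slackness).
The binding rows give the dual system: 4·y_stone + 1·y_soil = 35 and 5·y_stone + 3·y_soil = 49.
Solving: y_stone = 8, y_soil = 3.
Shadow price of soil = 3.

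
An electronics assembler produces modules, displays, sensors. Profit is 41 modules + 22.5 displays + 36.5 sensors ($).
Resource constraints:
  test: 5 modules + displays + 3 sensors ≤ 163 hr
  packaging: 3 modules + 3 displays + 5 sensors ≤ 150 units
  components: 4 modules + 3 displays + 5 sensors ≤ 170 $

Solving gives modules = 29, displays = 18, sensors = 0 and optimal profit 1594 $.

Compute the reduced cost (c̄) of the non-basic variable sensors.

At the optimum: test uses 163 of 163 (binding); packaging uses 141 of 150 (slack = 9); components uses 170 of 170 (binding).
Slack constraints have shadow price 0 (complementary slackness).
From A_Bᵀ y = c: 5·y_test + 4·y_components = 41; 1·y_test + 3·y_components = 22.5.
→ y_test = 3 and y_components = 6.5.
Reduced cost of sensors: c₃ − yᵀa₃ = 36.5 − (3·3 + 6.5·5) = 36.5 − 41.5 = -5.

-5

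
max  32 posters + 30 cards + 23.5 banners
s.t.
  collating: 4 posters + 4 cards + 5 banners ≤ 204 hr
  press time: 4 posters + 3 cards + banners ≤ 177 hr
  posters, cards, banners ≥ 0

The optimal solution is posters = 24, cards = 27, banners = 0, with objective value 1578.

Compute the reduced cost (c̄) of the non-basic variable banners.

-8.5

Both collating and press time are binding at x*.
From A_Bᵀ y = c: 4·y_collating + 4·y_press time = 32; 4·y_collating + 3·y_press time = 30.
→ y_collating = 6 and y_press time = 2.
Reduced cost of banners: c₃ − yᵀa₃ = 23.5 − (6·5 + 2·1) = 23.5 − 32 = -8.5.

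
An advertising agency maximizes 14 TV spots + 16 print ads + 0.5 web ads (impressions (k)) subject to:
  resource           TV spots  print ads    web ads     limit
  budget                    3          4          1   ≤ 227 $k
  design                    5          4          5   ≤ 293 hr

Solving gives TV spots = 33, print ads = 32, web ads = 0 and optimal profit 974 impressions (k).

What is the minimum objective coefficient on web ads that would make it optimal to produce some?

8

At the optimum: budget uses 227 of 227 (binding); design uses 293 of 293 (binding).
The binding rows give the dual system: 3·y_budget + 5·y_design = 14 and 4·y_budget + 4·y_design = 16.
This yields shadow prices y_budget = 3, y_design = 1.
web ads enters the basis when its profit ≥ yᵀa₃ = 3·1 + 1·5 = 8.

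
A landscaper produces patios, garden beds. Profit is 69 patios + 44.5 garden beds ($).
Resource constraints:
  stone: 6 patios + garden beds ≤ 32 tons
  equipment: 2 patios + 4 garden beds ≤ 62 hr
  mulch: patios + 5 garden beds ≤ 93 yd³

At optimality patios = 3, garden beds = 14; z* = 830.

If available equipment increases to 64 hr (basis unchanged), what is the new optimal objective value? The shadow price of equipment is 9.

848

Δb = 2, so new z* = 830 + (9)·(2) = 830 + 18 = 848.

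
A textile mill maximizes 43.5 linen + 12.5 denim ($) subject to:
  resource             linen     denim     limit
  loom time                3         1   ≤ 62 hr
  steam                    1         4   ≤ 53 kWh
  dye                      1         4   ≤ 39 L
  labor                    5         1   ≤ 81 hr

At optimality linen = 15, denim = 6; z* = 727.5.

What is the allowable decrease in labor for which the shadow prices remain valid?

71.25

Binding constraints: dye, labor. The basis is B = [[1,4],[5,1]] with det -19.
Per unit decrease in labor, x* moves by d = (-0.2105, 0.0526).
The basis stays optimal until linen reaches 0; allowable decrease = 71.25 hr.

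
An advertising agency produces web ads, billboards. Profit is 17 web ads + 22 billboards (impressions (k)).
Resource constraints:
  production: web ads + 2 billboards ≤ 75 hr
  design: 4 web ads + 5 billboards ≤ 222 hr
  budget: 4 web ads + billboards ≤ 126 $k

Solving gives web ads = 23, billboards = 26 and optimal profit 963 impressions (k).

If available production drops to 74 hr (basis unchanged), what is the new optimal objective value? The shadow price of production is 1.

962

Δb = -1, so new z* = 963 + (1)·(-1) = 963 − 1 = 962.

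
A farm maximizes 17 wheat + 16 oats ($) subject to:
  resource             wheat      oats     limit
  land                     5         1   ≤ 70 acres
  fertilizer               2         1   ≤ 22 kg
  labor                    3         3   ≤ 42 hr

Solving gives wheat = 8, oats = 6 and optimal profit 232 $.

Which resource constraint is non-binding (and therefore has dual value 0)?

land

land: 46/70 (slack 24)
fertilizer: 22/22 (binding)
labor: 42/42 (binding)
By complementary slackness, a constraint with positive slack has shadow price 0 → land.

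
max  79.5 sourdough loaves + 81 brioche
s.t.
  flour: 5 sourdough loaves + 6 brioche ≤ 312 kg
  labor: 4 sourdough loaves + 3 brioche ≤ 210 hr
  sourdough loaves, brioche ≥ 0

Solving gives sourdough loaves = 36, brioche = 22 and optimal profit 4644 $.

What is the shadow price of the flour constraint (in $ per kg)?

At the optimum: flour uses 312 of 312 (binding); labor uses 210 of 210 (binding).
The binding rows give the dual system: 5·y_flour + 4·y_labor = 79.5 and 6·y_flour + 3·y_labor = 81.
This yields shadow prices y_flour = 9.5, y_labor = 8.
Shadow price of flour = 9.5.

9.5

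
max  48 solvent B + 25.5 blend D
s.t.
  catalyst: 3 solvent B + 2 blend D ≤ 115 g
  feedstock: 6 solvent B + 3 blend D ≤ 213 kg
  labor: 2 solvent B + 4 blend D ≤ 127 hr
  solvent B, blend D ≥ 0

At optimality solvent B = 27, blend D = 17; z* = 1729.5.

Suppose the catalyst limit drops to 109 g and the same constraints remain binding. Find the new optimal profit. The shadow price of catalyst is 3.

1711.5

Δb = -6, so new z* = 1729.5 + (3)·(-6) = 1729.5 − 18 = 1711.5.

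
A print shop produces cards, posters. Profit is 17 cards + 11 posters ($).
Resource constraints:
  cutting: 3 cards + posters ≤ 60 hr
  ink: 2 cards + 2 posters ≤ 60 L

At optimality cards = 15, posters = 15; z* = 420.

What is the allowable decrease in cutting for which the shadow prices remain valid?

30

Binding constraints: cutting, ink. The basis is B = [[3,1],[2,2]] with det 4.
Per unit decrease in cutting, x* moves by d = (-0.5, 0.5).
The basis stays optimal until cards reaches 0; allowable decrease = 30 hr.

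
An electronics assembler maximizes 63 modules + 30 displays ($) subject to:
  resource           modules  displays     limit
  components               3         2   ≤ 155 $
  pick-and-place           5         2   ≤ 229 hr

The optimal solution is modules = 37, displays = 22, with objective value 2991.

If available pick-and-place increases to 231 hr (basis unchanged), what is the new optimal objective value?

3009

Check each constraint at x*: components 155/155 (tight); pick-and-place 229/229 (tight).
From A_Bᵀ y = c: 3·y_components + 5·y_pick-and-place = 63; 2·y_components + 2·y_pick-and-place = 30.
→ y_components = 6 and y_pick-and-place = 9.
Δz = y_pick-and-place·Δb = 9 × (2) = 18, so new z* = 2991 + 18 = 3009.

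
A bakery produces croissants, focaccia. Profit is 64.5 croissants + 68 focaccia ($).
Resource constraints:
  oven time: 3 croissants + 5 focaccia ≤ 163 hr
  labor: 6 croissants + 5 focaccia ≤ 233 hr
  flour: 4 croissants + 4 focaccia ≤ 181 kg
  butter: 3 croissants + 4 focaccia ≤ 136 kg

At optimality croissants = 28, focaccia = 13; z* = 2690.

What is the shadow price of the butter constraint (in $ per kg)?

At the optimum: oven time uses 149 of 163 (slack = 14); labor uses 233 of 233 (binding); flour uses 164 of 181 (slack = 17); butter uses 136 of 136 (binding).
Slack constraints have shadow price 0 (complementary slackness).
From A_Bᵀ y = c: 6·y_labor + 3·y_butter = 64.5; 5·y_labor + 4·y_butter = 68.
Solving: y_labor = 6, y_butter = 9.5.
Shadow price of butter = 9.5.

9.5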